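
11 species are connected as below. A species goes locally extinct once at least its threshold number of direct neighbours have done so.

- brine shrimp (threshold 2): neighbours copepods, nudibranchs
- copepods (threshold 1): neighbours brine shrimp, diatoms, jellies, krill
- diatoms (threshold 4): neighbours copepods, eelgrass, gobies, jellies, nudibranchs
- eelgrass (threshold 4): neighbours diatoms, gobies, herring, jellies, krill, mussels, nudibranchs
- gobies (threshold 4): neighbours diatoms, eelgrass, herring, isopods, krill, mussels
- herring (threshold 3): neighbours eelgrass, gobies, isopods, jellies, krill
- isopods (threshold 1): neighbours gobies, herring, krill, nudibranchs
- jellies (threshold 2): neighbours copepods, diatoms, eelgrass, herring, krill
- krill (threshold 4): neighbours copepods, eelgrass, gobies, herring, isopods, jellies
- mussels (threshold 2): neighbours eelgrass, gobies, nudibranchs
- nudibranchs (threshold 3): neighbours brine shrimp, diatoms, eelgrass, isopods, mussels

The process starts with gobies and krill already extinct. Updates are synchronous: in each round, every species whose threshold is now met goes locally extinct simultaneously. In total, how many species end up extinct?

Round 1 — gobies, krill go locally extinct (initial).
Round 2 — checking thresholds:
  copepods: 1 of 4 neighbours ≥ 1, goes locally extinct.
  diatoms: 1 of 5 neighbours < 4, holds.
  eelgrass: 2 of 7 neighbours < 4, holds.
  herring: 2 of 5 neighbours < 3, holds.
  isopods: 2 of 4 neighbours ≥ 1, goes locally extinct.
  jellies: 1 of 5 neighbours < 2, holds.
  mussels: 1 of 3 neighbours < 2, holds.
Round 3 — checking thresholds:
  brine shrimp: 1 of 2 neighbours < 2, holds.
  diatoms: 2 of 5 neighbours < 4, holds.
  eelgrass: 2 of 7 neighbours < 4, holds.
  herring: 3 of 5 neighbours ≥ 3, goes locally extinct.
  jellies: 2 of 5 neighbours ≥ 2, goes locally extinct.
  mussels: 1 of 3 neighbours < 2, holds.
  nudibranchs: 1 of 5 neighbours < 3, holds.
Round 4 — checking thresholds:
  brine shrimp: 1 of 2 neighbours < 2, holds.
  diatoms: 3 of 5 neighbours < 4, holds.
  eelgrass: 4 of 7 neighbours ≥ 4, goes locally extinct.
  mussels: 1 of 3 neighbours < 2, holds.
  nudibranchs: 1 of 5 neighbours < 3, holds.
Round 5 — checking thresholds:
  brine shrimp: 1 of 2 neighbours < 2, holds.
  diatoms: 4 of 5 neighbours ≥ 4, goes locally extinct.
  mussels: 2 of 3 neighbours ≥ 2, goes locally extinct.
  nudibranchs: 2 of 5 neighbours < 3, holds.
Round 6 — checking thresholds:
  brine shrimp: 1 of 2 neighbours < 2, holds.
  nudibranchs: 4 of 5 neighbours ≥ 3, goes locally extinct.
Round 7 — checking thresholds:
  brine shrimp: 2 of 2 neighbours ≥ 2, goes locally extinct.
Round 8 — no new extinctions; cascade stops.

11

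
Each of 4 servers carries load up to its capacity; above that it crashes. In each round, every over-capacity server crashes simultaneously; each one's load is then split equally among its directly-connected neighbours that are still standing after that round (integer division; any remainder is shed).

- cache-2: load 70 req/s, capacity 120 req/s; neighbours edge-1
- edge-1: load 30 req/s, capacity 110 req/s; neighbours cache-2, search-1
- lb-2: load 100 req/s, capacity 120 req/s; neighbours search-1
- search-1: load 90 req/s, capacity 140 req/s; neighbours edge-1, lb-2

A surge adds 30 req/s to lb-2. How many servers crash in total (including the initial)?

4

Round 1 — lb-2 at 130 > 120. lb-2 crashes.
  lb-2 sheds 130 req/s to search-1: 130 each.
    search-1: 90+130 = 220 > 140
Round 2 — search-1 crashes.
  search-1 sheds 220 req/s to edge-1: 220 each.
    edge-1: 30+220 = 250 > 110
Round 3 — edge-1 crashes.
  edge-1 sheds 250 req/s to cache-2: 250 each.
    cache-2: 70+250 = 320 > 120
Round 4 — cache-2 crashes.
  cache-2 sheds 320 req/s: no online neighbours, lost.
No further crashes.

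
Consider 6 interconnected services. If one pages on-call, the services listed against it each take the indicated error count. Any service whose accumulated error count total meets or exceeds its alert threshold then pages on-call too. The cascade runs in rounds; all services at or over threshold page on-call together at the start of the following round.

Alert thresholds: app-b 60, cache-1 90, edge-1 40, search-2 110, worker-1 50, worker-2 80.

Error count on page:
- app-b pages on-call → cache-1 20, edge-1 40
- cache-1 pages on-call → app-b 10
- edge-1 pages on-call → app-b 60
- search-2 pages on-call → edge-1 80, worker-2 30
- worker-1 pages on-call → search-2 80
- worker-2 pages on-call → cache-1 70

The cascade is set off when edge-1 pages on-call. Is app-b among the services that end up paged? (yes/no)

yes

Round 1 — edge-1 pages on-call (initial).
  app-b: +60 → 60 ≥ 60
Round 2 — app-b pages on-call.
  cache-1: +20 → 20 < 90
No further pages.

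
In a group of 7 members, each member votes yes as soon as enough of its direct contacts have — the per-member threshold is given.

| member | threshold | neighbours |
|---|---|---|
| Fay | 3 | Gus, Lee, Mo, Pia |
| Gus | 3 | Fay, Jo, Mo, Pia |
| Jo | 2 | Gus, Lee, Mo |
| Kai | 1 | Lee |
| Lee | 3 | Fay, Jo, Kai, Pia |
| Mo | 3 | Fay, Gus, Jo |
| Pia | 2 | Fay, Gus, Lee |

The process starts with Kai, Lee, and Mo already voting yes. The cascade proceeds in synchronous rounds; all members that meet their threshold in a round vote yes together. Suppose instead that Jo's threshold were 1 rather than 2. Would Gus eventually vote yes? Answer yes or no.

no

With Jo's threshold at 1:
Round 1 — Kai, Lee, Mo vote yes (initial).
Round 2 — checking thresholds:
  Fay: 2 of 4 neighbours < 3, not yet.
  Gus: 1 of 4 neighbours < 3, not yet.
  Jo: 2 of 3 neighbours ≥ 1, votes yes.
  Pia: 1 of 3 neighbours < 2, not yet.
Round 3 — no new yes votes; cascade stops.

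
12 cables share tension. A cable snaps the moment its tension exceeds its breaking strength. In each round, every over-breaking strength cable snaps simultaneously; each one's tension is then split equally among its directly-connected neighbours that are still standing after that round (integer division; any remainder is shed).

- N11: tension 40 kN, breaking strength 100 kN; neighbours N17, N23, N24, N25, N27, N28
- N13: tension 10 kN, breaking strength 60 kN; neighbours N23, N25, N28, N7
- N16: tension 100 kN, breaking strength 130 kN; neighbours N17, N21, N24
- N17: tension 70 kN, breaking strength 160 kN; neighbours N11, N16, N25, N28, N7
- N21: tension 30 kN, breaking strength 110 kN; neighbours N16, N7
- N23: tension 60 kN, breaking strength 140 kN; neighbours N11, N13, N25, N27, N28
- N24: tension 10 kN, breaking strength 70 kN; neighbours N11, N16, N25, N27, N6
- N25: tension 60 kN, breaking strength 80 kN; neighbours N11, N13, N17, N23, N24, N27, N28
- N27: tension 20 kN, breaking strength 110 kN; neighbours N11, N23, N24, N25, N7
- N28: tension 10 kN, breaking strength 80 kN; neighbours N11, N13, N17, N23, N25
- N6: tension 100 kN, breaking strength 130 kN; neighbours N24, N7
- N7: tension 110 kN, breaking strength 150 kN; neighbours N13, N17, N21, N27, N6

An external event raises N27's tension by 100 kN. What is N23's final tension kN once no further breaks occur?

98

Round 1 — N27 at 120 > 110. N27 snaps.
  N27 sheds 120 kN to N11, N23, N24, N25, N7: 24 each.
    N11: 40+24 = 64 ≤ 100
    N23: 60+24 = 84 ≤ 140
    N24: 10+24 = 34 ≤ 70
    N25: 60+24 = 84 > 80
    N7: 110+24 = 134 ≤ 150
Round 2 — N25 snaps.
  N25 sheds 84 kN to N11, N13, N17, N23, N24, N28: 14 each.
    N11: 64+14 = 78 ≤ 100
    N13: 10+14 = 24 ≤ 60
    N17: 70+14 = 84 ≤ 160
    N23: 84+14 = 98 ≤ 140
    N24: 34+14 = 48 ≤ 70
    N28: 10+14 = 24 ≤ 80
No further breaks.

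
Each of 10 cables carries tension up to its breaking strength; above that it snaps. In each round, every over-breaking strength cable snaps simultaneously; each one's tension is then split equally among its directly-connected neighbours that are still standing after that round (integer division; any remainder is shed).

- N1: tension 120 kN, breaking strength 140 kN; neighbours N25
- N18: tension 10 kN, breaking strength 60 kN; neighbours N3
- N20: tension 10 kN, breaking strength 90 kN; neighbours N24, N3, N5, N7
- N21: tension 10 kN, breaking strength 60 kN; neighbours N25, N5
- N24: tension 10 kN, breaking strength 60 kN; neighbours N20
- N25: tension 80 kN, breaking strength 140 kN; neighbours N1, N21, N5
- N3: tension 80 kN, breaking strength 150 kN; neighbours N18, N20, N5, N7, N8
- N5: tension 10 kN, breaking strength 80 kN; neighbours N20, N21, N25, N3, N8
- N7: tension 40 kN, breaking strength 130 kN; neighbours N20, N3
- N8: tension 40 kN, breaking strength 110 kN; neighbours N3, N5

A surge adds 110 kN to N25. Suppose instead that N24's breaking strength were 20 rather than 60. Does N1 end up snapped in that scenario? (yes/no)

With N24's breaking strength at 20:
Round 1 — N25 at 190 > 140. N25 snaps.
  N25 sheds 190 kN to N1, N21, N5: 63 each (1 lost).
    N1: 120+63 = 183 > 140
    N21: 10+63 = 73 > 60
    N5: 10+63 = 73 ≤ 80
Round 2 — N1, N21 snap.
  N1 sheds 183 kN: no online neighbours, lost.
  N21 sheds 73 kN to N5: 73 each.
    N5: 73+73 = 146 > 80
Round 3 — N5 snaps.
  N5 sheds 146 kN to N20, N3, N8: 48 each (2 lost).
    N20: 10+48 = 58 ≤ 90
    N3: 80+48 = 128 ≤ 150
    N8: 40+48 = 88 ≤ 110
No further breaks.

yes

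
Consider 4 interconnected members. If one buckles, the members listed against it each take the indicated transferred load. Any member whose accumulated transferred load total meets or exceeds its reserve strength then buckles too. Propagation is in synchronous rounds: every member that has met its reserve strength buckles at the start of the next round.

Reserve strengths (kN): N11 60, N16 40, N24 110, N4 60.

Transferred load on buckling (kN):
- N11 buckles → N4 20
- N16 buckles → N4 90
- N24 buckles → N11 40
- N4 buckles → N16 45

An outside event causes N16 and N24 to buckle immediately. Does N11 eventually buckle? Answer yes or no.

Round 1 — N16, N24 buckle (initial).
  N11: +40 → 40 < 60
  N4: +90 → 90 ≥ 60
Round 2 — N4 buckles.
No further bucklings.

no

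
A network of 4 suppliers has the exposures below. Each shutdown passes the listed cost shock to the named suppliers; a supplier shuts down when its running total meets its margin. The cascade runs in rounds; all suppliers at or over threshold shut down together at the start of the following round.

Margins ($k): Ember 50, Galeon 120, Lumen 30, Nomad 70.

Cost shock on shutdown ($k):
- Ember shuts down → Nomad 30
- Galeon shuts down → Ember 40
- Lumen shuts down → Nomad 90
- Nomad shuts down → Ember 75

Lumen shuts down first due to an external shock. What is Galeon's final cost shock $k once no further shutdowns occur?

Round 1 — Lumen shuts down (initial).
  Nomad: +90 → 90 ≥ 70
Round 2 — Nomad shuts down.
  Ember: +75 → 75 ≥ 50
Round 3 — Ember shuts down.
No further shutdowns.

0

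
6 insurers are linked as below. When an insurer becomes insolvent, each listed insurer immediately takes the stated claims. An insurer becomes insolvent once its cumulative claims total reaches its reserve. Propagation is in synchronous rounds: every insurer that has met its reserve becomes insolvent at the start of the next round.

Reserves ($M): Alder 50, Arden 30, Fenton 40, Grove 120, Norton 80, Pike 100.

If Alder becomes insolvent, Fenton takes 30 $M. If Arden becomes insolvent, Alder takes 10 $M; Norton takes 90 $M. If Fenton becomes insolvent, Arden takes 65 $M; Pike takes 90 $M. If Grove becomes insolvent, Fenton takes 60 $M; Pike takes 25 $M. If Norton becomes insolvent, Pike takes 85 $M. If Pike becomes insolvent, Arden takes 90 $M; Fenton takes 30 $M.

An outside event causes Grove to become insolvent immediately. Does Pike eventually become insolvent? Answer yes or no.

Round 1 — Grove becomes insolvent (initial).
  Fenton: +60 → 60 ≥ 40
  Pike: +25 → 25 < 100
Round 2 — Fenton becomes insolvent.
  Arden: +65 → 65 ≥ 30
  Pike: +90 → 115 ≥ 100
Round 3 — Arden, Pike become insolvent.
  Alder: +10 → 10 < 50
  Norton: +90 → 90 ≥ 80
Round 4 — Norton becomes insolvent.
No further insolvencies.

yes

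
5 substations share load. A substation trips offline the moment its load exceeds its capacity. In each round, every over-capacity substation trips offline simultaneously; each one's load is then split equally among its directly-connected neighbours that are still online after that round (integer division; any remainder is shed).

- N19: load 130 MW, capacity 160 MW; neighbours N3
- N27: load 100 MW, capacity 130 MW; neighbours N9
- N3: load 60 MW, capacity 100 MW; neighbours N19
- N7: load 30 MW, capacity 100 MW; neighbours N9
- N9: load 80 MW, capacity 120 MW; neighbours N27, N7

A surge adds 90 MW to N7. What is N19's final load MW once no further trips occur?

130

Round 1 — N7 at 120 > 100. N7 trips offline.
  N7 sheds 120 MW to N9: 120 each.
    N9: 80+120 = 200 > 120
Round 2 — N9 trips offline.
  N9 sheds 200 MW to N27: 200 each.
    N27: 100+200 = 300 > 130
Round 3 — N27 trips offline.
  N27 sheds 300 MW: no online neighbours, lost.
No further trips.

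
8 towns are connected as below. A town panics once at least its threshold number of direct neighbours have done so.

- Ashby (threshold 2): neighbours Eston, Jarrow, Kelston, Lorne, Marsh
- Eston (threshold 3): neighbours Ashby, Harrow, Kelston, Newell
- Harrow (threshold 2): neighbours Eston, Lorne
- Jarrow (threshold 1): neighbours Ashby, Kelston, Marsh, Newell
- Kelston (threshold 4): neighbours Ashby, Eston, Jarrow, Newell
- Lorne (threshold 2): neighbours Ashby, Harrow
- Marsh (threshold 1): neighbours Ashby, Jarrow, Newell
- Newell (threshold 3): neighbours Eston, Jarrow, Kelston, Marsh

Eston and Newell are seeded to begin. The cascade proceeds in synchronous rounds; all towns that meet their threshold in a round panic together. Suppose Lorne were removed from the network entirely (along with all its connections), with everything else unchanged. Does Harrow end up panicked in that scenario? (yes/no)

no

With Lorne removed:
Round 1 — Eston, Newell panic (initial).
Round 2 — checking thresholds:
  Ashby: 1 of 4 neighbours < 2, holds.
  Harrow: 1 of 1 neighbours < 2, holds.
  Jarrow: 1 of 4 neighbours ≥ 1, panics.
  Kelston: 2 of 4 neighbours < 4, holds.
  Marsh: 1 of 3 neighbours ≥ 1, panics.
Round 3 — checking thresholds:
  Ashby: 3 of 4 neighbours ≥ 2, panics.
  Harrow: 1 of 1 neighbours < 2, holds.
  Kelston: 3 of 4 neighbours < 4, holds.
Round 4 — checking thresholds:
  Harrow: 1 of 1 neighbours < 2, holds.
  Kelston: 4 of 4 neighbours ≥ 4, panics.
Round 5 — no new panics; cascade stops.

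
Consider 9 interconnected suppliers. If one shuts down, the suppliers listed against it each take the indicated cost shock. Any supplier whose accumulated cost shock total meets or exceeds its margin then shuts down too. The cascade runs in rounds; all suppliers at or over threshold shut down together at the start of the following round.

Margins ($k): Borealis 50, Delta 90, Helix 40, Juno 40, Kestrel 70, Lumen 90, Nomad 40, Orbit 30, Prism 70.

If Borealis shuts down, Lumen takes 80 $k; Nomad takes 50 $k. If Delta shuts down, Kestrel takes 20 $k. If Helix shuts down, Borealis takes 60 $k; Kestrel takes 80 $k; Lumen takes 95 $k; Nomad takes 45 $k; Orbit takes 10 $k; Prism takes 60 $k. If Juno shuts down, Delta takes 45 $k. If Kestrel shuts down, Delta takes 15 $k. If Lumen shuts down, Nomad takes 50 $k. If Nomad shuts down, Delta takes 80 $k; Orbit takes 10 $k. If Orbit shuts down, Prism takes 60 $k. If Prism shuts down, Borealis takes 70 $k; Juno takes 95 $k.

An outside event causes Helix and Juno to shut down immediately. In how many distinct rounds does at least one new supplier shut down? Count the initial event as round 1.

Round 1 — Helix, Juno shut down (initial).
  Borealis: +60 → 60 ≥ 50
  Delta: +45 → 45 < 90
  Kestrel: +80 → 80 ≥ 70
  Lumen: +95 → 95 ≥ 90
  Nomad: +45 → 45 ≥ 40
  Orbit: +10 → 10 < 30
  Prism: +60 → 60 < 70
Round 2 — Borealis, Kestrel, Lumen, Nomad shut down.
  Delta: +15+80 → 140 ≥ 90
  Orbit: +10 → 20 < 30
Round 3 — Delta shuts down.
No further shutdowns.

3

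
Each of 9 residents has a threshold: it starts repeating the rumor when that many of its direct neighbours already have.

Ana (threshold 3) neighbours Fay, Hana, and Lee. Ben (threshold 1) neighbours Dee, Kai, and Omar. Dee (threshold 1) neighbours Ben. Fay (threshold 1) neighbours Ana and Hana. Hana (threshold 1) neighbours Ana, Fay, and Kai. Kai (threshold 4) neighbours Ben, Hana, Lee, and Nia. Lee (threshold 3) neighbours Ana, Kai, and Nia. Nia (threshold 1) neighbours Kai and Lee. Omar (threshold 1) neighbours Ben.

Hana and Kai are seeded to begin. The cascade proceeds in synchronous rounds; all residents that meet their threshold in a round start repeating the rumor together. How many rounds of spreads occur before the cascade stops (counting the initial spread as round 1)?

Round 1 — Hana, Kai start repeating the rumor (initial).
Round 2 — checking thresholds:
  Ana: 1 of 3 neighbours < 3, below threshold.
  Ben: 1 of 3 neighbours ≥ 1, starts repeating the rumor.
  Fay: 1 of 2 neighbours ≥ 1, starts repeating the rumor.
  Lee: 1 of 3 neighbours < 3, below threshold.
  Nia: 1 of 2 neighbours ≥ 1, starts repeating the rumor.
Round 3 — checking thresholds:
  Ana: 2 of 3 neighbours < 3, below threshold.
  Dee: 1 of 1 neighbours ≥ 1, starts repeating the rumor.
  Lee: 2 of 3 neighbours < 3, below threshold.
  Omar: 1 of 1 neighbours ≥ 1, starts repeating the rumor.
Round 4 — no new spreads; cascade stops.

3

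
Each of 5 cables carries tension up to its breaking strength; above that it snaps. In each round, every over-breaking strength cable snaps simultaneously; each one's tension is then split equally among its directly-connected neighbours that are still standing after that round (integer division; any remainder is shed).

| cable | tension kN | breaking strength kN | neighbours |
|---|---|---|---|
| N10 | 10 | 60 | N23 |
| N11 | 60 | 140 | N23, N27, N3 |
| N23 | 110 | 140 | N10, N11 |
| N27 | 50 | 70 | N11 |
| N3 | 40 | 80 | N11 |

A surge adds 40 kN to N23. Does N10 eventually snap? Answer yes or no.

yes

Round 1 — N23 at 150 > 140. N23 snaps.
  N23 sheds 150 kN to N10, N11: 75 each.
    N10: 10+75 = 85 > 60
    N11: 60+75 = 135 ≤ 140
Round 2 — N10 snaps.
  N10 sheds 85 kN: no online neighbours, lost.
No further breaks.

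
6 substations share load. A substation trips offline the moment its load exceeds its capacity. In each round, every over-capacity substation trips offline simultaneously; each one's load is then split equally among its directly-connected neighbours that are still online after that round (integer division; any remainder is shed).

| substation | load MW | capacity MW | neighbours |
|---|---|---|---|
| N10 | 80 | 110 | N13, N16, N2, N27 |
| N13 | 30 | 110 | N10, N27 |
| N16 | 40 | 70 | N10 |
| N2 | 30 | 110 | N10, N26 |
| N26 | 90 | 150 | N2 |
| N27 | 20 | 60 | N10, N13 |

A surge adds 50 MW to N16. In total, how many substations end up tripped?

Round 1 — N16 at 90 > 70. N16 trips offline.
  N16 sheds 90 MW to N10: 90 each.
    N10: 80+90 = 170 > 110
Round 2 — N10 trips offline.
  N10 sheds 170 MW to N13, N2, N27: 56 each (2 lost).
    N13: 30+56 = 86 ≤ 110
    N2: 30+56 = 86 ≤ 110
    N27: 20+56 = 76 > 60
Round 3 — N27 trips offline.
  N27 sheds 76 MW to N13: 76 each.
    N13: 86+76 = 162 > 110
Round 4 — N13 trips offline.
  N13 sheds 162 MW: no online neighbours, lost.
No further trips.

4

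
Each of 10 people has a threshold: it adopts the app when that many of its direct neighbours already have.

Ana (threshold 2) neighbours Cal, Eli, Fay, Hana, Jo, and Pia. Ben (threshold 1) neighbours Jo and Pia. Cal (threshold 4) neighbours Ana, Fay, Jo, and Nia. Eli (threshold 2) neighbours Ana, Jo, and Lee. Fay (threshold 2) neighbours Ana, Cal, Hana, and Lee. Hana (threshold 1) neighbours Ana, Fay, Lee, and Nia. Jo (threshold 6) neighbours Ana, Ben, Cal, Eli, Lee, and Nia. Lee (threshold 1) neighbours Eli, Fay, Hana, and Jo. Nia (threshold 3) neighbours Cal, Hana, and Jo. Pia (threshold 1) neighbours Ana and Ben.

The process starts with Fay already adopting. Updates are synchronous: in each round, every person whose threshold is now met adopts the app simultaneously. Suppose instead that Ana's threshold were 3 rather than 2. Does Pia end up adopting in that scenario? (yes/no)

no

With Ana's threshold at 3:
Round 1 — Fay adopts the app (initial).
Round 2 — checking thresholds:
  Ana: 1 of 6 neighbours < 3, below threshold.
  Cal: 1 of 4 neighbours < 4, below threshold.
  Hana: 1 of 4 neighbours ≥ 1, adopts the app.
  Lee: 1 of 4 neighbours ≥ 1, adopts the app.
Round 3 — no new adoptions; cascade stops.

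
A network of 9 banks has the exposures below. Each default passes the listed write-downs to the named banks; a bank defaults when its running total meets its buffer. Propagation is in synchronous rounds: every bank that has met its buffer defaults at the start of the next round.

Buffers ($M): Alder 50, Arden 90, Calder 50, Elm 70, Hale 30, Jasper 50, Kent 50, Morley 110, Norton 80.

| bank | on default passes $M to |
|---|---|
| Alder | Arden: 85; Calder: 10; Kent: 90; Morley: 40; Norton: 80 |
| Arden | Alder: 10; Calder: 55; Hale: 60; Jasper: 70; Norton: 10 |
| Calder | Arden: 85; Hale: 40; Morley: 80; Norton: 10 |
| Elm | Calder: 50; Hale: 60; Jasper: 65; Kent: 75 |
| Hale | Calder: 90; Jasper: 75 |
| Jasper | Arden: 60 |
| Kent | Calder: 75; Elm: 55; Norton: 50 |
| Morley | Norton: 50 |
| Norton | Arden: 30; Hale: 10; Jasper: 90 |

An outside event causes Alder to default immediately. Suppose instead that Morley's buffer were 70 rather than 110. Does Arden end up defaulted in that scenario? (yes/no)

With Morley's buffer at 70:
Round 1 — Alder defaults (initial).
  Arden: +85 → 85 < 90
  Calder: +10 → 10 < 50
  Kent: +90 → 90 ≥ 50
  Morley: +40 → 40 < 70
  Norton: +80 → 80 ≥ 80
Round 2 — Kent, Norton default.
  Arden: +30 → 115 ≥ 90
  Calder: +75 → 85 ≥ 50
  Elm: +55 → 55 < 70
  Hale: +10 → 10 < 30
  Jasper: +90 → 90 ≥ 50
Round 3 — Arden, Calder, Jasper default.
  Hale: +60+40 → 110 ≥ 30
  Morley: +80 → 120 ≥ 70
Round 4 — Hale, Morley default.
No further defaults.

yes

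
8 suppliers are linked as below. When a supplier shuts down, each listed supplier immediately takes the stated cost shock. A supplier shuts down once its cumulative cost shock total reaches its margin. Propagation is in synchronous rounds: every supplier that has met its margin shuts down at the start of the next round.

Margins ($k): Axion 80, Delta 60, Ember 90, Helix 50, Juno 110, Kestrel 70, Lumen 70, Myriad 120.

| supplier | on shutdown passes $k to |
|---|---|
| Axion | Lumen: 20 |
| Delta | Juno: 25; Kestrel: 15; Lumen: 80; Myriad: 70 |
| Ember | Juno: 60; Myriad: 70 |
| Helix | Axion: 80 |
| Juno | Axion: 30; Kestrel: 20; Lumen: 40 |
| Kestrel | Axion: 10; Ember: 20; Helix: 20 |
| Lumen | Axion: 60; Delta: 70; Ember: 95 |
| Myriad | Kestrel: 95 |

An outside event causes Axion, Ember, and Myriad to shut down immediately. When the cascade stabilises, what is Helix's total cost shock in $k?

Round 1 — Axion, Ember, Myriad shut down (initial).
  Juno: +60 → 60 < 110
  Kestrel: +95 → 95 ≥ 70
  Lumen: +20 → 20 < 70
Round 2 — Kestrel shuts down.
  Helix: +20 → 20 < 50
No further shutdowns.

20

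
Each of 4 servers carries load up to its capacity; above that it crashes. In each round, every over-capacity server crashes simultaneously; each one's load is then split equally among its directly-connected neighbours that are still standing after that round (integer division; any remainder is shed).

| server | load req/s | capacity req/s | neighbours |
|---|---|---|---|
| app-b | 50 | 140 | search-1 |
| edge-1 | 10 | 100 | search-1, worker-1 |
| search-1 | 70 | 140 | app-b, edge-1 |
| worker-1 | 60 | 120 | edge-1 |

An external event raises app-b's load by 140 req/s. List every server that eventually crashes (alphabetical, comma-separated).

Round 1 — app-b at 190 > 140. app-b crashes.
  app-b sheds 190 req/s to search-1: 190 each.
    search-1: 70+190 = 260 > 140
Round 2 — search-1 crashes.
  search-1 sheds 260 req/s to edge-1: 260 each.
    edge-1: 10+260 = 270 > 100
Round 3 — edge-1 crashes.
  edge-1 sheds 270 req/s to worker-1: 270 each.
    worker-1: 60+270 = 330 > 120
Round 4 — worker-1 crashes.
  worker-1 sheds 330 req/s: no online neighbours, lost.
No further crashes.

app-b, edge-1, search-1, worker-1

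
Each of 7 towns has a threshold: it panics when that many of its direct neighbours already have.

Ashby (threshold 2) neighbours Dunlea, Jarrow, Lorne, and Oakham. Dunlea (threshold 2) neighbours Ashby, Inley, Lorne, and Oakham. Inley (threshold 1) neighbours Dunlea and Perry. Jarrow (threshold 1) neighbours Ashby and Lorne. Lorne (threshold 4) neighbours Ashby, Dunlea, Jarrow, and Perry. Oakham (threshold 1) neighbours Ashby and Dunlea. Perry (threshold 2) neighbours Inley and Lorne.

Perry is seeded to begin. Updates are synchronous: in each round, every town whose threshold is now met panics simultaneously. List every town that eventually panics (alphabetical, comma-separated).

Inley, Perry

Round 1 — Perry panics (initial).
Round 2 — checking thresholds:
  Inley: 1 of 2 neighbours ≥ 1, panics.
  Lorne: 1 of 4 neighbours < 4, below threshold.
Round 3 — no new panics; cascade stops.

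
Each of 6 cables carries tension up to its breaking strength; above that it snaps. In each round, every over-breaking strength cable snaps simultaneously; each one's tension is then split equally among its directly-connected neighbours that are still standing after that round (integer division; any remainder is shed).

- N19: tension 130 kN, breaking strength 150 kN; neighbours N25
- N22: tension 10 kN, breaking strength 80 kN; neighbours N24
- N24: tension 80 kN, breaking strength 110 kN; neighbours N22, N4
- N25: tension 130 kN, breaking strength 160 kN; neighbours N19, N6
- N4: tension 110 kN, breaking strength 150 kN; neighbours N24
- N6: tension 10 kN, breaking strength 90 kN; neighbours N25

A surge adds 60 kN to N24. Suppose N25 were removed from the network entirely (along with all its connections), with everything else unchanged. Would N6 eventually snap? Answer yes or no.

no

With N25 removed:
Round 1 — N24 at 140 > 110. N24 snaps.
  N24 sheds 140 kN to N22, N4: 70 each.
    N22: 10+70 = 80 ≤ 80
    N4: 110+70 = 180 > 150
Round 2 — N4 snaps.
  N4 sheds 180 kN: no online neighbours, lost.
No further breaks.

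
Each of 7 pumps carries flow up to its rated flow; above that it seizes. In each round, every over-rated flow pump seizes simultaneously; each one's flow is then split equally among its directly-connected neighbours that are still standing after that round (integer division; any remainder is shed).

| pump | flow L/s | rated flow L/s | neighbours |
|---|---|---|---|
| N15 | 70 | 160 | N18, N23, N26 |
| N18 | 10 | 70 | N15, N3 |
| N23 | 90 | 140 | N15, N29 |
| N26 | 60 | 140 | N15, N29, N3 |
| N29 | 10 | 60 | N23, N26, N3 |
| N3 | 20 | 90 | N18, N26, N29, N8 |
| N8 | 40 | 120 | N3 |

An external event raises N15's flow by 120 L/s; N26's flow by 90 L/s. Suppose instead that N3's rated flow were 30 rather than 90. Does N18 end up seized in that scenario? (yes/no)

With N3's rated flow at 30:
Round 1 — N15 at 190 > 160; N26 at 150 > 140. N15, N26 seize.
  N15 sheds 190 L/s to N18, N23: 95 each.
    N18: 10+95 = 105 > 70
    N23: 90+95 = 185 > 140
  N26 sheds 150 L/s to N29, N3: 75 each.
    N29: 10+75 = 85 > 60
    N3: 20+75 = 95 > 30
Round 2 — N18, N23, N29, N3 seize.
  N18 sheds 105 L/s: no online neighbours, lost.
  N23 sheds 185 L/s: no online neighbours, lost.
  N29 sheds 85 L/s: no online neighbours, lost.
  N3 sheds 95 L/s to N8: 95 each.
    N8: 40+95 = 135 > 120
Round 3 — N8 seizes.
  N8 sheds 135 L/s: no online neighbours, lost.
No further seizures.

yes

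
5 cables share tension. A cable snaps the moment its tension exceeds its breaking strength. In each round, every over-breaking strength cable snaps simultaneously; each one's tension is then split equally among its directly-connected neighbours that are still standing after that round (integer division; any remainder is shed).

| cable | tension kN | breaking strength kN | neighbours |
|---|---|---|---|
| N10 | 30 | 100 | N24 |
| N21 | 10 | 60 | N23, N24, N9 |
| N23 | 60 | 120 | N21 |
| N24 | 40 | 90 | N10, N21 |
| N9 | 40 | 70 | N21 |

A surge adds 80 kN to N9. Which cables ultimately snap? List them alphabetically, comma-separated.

N10, N21, N23, N24, N9

Round 1 — N9 at 120 > 70. N9 snaps.
  N9 sheds 120 kN to N21: 120 each.
    N21: 10+120 = 130 > 60
Round 2 — N21 snaps.
  N21 sheds 130 kN to N23, N24: 65 each.
    N23: 60+65 = 125 > 120
    N24: 40+65 = 105 > 90
Round 3 — N23, N24 snap.
  N23 sheds 125 kN: no online neighbours, lost.
  N24 sheds 105 kN to N10: 105 each.
    N10: 30+105 = 135 > 100
Round 4 — N10 snaps.
  N10 sheds 135 kN: no online neighbours, lost.
No further breaks.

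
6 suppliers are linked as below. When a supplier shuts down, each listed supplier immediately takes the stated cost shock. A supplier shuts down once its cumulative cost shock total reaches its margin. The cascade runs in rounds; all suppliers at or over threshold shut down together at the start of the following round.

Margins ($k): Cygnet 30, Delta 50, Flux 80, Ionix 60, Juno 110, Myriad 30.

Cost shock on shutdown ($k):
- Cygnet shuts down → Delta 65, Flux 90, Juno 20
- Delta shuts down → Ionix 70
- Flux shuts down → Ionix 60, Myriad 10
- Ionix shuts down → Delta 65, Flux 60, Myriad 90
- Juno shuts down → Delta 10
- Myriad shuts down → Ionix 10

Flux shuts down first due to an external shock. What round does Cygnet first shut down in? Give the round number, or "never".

never

Round 1 — Flux shuts down (initial).
  Ionix: +60 → 60 ≥ 60
  Myriad: +10 → 10 < 30
Round 2 — Ionix shuts down.
  Delta: +65 → 65 ≥ 50
  Myriad: +90 → 100 ≥ 30
Round 3 — Delta, Myriad shut down.
No further shutdowns.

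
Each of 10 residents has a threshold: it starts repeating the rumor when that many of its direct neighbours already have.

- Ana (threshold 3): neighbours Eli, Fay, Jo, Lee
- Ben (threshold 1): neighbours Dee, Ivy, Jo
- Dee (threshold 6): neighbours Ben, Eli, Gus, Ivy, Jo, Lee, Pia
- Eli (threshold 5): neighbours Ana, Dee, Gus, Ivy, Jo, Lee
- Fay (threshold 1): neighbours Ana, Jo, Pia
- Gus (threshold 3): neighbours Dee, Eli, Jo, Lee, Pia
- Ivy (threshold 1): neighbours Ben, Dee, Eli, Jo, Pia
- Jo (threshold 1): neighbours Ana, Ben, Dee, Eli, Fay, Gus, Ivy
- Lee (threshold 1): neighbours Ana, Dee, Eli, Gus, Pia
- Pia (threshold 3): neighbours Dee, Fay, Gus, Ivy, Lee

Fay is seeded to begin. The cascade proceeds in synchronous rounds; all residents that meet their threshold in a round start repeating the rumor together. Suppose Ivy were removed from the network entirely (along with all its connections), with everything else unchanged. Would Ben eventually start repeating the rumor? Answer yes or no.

yes

With Ivy removed:
Round 1 — Fay starts repeating the rumor (initial).
Round 2 — checking thresholds:
  Ana: 1 of 4 neighbours < 3, not yet.
  Jo: 1 of 6 neighbours ≥ 1, starts repeating the rumor.
  Pia: 1 of 4 neighbours < 3, not yet.
Round 3 — checking thresholds:
  Ana: 2 of 4 neighbours < 3, not yet.
  Ben: 1 of 2 neighbours ≥ 1, starts repeating the rumor.
  Dee: 1 of 6 neighbours < 6, not yet.
  Eli: 1 of 5 neighbours < 5, not yet.
  Gus: 1 of 5 neighbours < 3, not yet.
  Pia: 1 of 4 neighbours < 3, not yet.
Round 4 — no new spreads; cascade stops.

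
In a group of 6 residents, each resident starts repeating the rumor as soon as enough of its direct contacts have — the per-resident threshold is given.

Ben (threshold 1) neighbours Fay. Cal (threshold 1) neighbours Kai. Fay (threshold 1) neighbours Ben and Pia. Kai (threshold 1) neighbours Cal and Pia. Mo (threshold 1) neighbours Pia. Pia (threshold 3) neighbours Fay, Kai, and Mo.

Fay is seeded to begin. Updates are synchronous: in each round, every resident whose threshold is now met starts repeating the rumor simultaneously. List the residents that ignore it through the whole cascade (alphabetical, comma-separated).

Round 1 — Fay starts repeating the rumor (initial).
Round 2 — checking thresholds:
  Ben: 1 of 1 neighbours ≥ 1, starts repeating the rumor.
  Pia: 1 of 3 neighbours < 3, below threshold.
Round 3 — no new spreads; cascade stops.

Cal, Kai, Mo, Pia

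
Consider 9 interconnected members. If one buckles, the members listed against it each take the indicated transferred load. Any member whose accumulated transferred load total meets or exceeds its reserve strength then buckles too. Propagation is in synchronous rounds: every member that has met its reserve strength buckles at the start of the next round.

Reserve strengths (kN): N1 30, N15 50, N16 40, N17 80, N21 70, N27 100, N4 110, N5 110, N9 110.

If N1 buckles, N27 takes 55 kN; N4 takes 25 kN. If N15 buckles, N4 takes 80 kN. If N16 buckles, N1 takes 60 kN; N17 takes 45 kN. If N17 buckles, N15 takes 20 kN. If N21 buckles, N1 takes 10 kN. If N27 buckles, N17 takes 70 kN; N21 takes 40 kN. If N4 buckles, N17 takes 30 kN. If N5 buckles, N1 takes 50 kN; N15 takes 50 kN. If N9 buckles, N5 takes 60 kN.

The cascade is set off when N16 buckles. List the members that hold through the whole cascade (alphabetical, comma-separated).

Round 1 — N16 buckles (initial).
  N1: +60 → 60 ≥ 30
  N17: +45 → 45 < 80
Round 2 — N1 buckles.
  N27: +55 → 55 < 100
  N4: +25 → 25 < 110
No further bucklings.

N15, N17, N21, N27, N4, N5, N9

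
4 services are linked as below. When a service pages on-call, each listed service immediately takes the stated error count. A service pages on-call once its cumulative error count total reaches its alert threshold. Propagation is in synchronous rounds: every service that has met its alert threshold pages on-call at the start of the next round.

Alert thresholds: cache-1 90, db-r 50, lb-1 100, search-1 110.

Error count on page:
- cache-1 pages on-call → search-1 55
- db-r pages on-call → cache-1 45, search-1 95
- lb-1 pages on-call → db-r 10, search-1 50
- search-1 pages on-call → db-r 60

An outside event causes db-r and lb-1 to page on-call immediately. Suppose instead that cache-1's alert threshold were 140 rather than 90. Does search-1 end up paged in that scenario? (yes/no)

With cache-1's alert threshold at 140:
Round 1 — db-r, lb-1 page on-call (initial).
  cache-1: +45 → 45 < 140
  search-1: +95+50 → 145 ≥ 110
Round 2 — search-1 pages on-call.
No further pages.

yes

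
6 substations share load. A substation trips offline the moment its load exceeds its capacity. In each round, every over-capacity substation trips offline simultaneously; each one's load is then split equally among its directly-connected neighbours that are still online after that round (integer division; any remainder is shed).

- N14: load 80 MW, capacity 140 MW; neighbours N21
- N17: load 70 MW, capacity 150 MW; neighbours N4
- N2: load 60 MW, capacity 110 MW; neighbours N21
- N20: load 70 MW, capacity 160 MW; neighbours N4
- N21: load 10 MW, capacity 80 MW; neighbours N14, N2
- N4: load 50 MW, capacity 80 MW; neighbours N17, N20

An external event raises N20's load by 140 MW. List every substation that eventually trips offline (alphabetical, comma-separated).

N17, N20, N4

Round 1 — N20 at 210 > 160. N20 trips offline.
  N20 sheds 210 MW to N4: 210 each.
    N4: 50+210 = 260 > 80
Round 2 — N4 trips offline.
  N4 sheds 260 MW to N17: 260 each.
    N17: 70+260 = 330 > 150
Round 3 — N17 trips offline.
  N17 sheds 330 MW: no online neighbours, lost.
No further trips.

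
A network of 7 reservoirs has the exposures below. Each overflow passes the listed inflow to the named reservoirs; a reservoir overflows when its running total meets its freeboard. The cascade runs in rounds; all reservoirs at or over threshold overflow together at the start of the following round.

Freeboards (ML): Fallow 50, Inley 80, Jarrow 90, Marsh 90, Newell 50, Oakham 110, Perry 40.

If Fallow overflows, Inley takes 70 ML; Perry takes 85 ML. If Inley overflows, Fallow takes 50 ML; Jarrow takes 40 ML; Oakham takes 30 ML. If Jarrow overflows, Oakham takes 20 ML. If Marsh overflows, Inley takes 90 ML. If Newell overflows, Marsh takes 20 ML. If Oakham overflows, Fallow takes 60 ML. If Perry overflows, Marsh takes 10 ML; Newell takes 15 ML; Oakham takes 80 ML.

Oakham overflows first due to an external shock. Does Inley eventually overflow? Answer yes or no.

no

Round 1 — Oakham overflows (initial).
  Fallow: +60 → 60 ≥ 50
Round 2 — Fallow overflows.
  Inley: +70 → 70 < 80
  Perry: +85 → 85 ≥ 40
Round 3 — Perry overflows.
  Marsh: +10 → 10 < 90
  Newell: +15 → 15 < 50
No further overflows.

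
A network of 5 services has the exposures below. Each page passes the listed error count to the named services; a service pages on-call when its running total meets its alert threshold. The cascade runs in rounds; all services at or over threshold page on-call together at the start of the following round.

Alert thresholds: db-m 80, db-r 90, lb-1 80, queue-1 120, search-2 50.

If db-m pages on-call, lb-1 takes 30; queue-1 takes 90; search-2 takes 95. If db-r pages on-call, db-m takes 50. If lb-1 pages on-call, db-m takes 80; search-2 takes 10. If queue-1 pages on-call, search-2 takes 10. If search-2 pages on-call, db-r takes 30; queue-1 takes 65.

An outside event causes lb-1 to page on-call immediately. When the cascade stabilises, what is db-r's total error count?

30

Round 1 — lb-1 pages on-call (initial).
  db-m: +80 → 80 ≥ 80
  search-2: +10 → 10 < 50
Round 2 — db-m pages on-call.
  queue-1: +90 → 90 < 120
  search-2: +95 → 105 ≥ 50
Round 3 — search-2 pages on-call.
  db-r: +30 → 30 < 90
  queue-1: +65 → 155 ≥ 120
Round 4 — queue-1 pages on-call.
No further pages.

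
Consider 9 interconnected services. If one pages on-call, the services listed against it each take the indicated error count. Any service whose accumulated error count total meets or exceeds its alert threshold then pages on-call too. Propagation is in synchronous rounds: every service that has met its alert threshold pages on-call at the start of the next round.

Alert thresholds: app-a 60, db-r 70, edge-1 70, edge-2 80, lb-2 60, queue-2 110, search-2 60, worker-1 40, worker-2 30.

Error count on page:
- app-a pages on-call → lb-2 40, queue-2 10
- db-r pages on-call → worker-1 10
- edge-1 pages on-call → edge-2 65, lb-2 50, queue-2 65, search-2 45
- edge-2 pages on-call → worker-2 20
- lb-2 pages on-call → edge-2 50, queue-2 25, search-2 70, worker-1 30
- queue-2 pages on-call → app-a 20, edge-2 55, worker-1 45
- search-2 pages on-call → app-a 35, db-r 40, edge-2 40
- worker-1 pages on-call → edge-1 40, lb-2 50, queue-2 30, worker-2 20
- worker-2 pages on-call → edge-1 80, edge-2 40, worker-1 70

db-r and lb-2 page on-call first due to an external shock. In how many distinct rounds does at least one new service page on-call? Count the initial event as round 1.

6

Round 1 — db-r, lb-2 page on-call (initial).
  edge-2: +50 → 50 < 80
  queue-2: +25 → 25 < 110
  search-2: +70 → 70 ≥ 60
  worker-1: +10+30 → 40 ≥ 40
Round 2 — search-2, worker-1 page on-call.
  app-a: +35 → 35 < 60
  edge-1: +40 → 40 < 70
  edge-2: +40 → 90 ≥ 80
  queue-2: +30 → 55 < 110
  worker-2: +20 → 20 < 30
Round 3 — edge-2 pages on-call.
  worker-2: +20 → 40 ≥ 30
Round 4 — worker-2 pages on-call.
  edge-1: +80 → 120 ≥ 70
Round 5 — edge-1 pages on-call.
  queue-2: +65 → 120 ≥ 110
Round 6 — queue-2 pages on-call.
  app-a: +20 → 55 < 60
No further pages.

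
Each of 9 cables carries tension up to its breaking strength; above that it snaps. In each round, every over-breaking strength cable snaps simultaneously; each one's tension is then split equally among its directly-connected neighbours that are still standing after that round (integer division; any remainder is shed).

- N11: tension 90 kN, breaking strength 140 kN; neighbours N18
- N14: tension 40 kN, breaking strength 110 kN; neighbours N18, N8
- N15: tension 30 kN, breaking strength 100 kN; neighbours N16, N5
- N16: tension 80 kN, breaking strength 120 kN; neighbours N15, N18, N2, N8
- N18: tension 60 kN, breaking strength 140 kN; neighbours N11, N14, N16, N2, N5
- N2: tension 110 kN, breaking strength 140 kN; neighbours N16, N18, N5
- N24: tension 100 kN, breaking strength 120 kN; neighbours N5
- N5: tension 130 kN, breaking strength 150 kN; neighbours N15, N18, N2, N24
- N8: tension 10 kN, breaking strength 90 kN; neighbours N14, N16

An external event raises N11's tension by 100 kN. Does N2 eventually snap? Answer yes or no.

yes

Round 1 — N11 at 190 > 140. N11 snaps.
  N11 sheds 190 kN to N18: 190 each.
    N18: 60+190 = 250 > 140
Round 2 — N18 snaps.
  N18 sheds 250 kN to N14, N16, N2, N5: 62 each (2 lost).
    N14: 40+62 = 102 ≤ 110
    N16: 80+62 = 142 > 120
    N2: 110+62 = 172 > 140
    N5: 130+62 = 192 > 150
Round 3 — N16, N2, N5 snap.
  N16 sheds 142 kN to N15, N8: 71 each.
    N15: 30+71 = 101 > 100
    N8: 10+71 = 81 ≤ 90
  N2 sheds 172 kN: no online neighbours, lost.
  N5 sheds 192 kN to N15, N24: 96 each.
    N15: 101+96 = 197 > 100
    N24: 100+96 = 196 > 120
Round 4 — N15, N24 snap.
  N15 sheds 197 kN: no online neighbours, lost.
  N24 sheds 196 kN: no online neighbours, lost.
No further breaks.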